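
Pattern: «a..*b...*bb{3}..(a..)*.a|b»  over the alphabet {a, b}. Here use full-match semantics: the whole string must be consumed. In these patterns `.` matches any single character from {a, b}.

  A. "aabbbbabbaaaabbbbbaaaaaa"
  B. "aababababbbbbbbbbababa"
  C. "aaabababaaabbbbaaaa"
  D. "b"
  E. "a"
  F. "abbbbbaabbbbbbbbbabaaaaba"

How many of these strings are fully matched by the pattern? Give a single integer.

A → match
B → match
C → match
D. "b" → match
E. "a" → no match
F → match
Total matched: 5

5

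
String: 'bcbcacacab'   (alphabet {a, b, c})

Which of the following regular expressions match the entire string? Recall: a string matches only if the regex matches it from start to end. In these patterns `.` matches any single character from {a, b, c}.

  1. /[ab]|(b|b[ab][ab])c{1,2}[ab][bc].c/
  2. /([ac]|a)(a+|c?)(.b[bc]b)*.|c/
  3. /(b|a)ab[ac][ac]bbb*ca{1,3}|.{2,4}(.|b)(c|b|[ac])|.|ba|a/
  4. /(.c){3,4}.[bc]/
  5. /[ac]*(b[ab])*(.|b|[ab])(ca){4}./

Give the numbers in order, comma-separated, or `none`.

4

1 → no match
2 → no match
3 → no match
4 → match
5 → no match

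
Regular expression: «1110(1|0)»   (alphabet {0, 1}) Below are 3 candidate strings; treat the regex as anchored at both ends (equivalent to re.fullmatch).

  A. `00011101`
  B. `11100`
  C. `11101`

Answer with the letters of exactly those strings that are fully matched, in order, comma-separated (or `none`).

B, C

A. `00011101` → no match — must start with `1110`
B. `11100` → match
C. `11101` → match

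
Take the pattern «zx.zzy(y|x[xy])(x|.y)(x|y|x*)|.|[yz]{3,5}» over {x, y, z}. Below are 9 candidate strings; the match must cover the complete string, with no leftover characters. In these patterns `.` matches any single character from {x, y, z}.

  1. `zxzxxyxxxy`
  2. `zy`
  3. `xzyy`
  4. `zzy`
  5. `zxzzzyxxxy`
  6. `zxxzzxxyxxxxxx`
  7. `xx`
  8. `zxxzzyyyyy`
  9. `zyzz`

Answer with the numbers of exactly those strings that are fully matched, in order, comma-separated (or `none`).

4, 5, 8, 9

1 → no match
2 → no match
3 → no match
4 → match
5 → match
6 → no match
7 → no match
8 → match
9 → match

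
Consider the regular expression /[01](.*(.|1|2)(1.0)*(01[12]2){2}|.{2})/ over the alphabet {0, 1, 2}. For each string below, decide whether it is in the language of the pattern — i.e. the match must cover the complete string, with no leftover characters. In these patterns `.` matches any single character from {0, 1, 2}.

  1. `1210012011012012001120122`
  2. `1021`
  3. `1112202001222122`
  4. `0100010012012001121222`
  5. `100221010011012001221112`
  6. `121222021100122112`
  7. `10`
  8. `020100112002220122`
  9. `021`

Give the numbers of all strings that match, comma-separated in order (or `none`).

1 → match
2 → no match
3 → no match
4 → no match
5 → no match
6 → no match
7 → no match
8 → no match
9 → match

1, 9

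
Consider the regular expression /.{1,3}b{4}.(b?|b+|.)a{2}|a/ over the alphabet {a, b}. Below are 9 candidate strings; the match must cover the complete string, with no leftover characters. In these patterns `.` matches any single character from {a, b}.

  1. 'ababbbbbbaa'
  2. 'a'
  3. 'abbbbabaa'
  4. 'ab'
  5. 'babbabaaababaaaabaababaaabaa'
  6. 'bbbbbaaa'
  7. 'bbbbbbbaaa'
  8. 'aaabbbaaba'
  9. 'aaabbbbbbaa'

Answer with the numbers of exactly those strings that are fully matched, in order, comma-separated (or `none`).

1 → match
2 → match
3 → match
4 → no match — must end with 'a'
5 → no match
6 → match
7 → match
8 → no match
9 → match

1, 2, 3, 6, 7, 9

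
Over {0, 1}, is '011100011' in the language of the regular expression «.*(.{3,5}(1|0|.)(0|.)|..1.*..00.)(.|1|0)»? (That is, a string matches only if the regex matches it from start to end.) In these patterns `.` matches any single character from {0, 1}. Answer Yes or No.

Yes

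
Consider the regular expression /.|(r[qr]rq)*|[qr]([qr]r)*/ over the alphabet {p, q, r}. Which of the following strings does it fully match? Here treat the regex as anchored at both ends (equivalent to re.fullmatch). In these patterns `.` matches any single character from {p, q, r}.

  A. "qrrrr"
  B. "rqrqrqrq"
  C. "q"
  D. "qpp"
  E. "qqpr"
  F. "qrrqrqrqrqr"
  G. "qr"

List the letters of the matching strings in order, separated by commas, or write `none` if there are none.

A, B, C, F

A. "qrrrr" → match
B. "rqrqrqrq" → match
C. "q" → match
D. "qpp" → no match
E. "qqpr" → no match
F. "qrrqrqrqrqr" → match
G. "qr" → no match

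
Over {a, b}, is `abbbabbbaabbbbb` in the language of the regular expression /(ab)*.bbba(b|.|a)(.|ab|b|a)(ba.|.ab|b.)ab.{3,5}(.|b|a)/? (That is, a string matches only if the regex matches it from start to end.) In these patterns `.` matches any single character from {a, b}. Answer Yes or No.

Yes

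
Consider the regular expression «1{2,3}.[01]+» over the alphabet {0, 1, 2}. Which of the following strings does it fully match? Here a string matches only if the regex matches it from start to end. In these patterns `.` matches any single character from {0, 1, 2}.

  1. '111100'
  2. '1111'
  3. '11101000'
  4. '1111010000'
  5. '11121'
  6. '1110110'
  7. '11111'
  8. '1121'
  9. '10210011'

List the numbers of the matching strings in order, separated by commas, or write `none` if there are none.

1, 2, 3, 4, 5, 6, 7, 8

1 → match
2 → match
3 → match
4 → match
5 → match
6 → match
7 → match
8 → match
9 → no match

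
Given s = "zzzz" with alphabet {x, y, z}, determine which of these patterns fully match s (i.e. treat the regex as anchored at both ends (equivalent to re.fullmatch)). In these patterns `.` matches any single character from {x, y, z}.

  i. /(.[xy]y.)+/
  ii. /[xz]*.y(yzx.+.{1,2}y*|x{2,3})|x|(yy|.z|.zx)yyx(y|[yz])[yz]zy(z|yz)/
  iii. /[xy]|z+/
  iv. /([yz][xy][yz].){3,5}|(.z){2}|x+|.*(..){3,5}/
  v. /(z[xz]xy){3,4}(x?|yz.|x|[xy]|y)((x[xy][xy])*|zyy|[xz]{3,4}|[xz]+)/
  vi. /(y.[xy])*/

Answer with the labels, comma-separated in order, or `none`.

i → no match
ii → no match
iii → match
iv → match
v → no match
vi → no match

iii, iv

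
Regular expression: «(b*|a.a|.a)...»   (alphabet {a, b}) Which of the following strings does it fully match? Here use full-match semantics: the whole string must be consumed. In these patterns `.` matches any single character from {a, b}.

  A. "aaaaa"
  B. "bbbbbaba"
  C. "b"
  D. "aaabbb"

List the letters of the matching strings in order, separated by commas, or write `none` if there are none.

A, B, D

A. "aaaaa" → match
B. "bbbbbaba" → match
C. "b" → no match
D. "aaabbb" → match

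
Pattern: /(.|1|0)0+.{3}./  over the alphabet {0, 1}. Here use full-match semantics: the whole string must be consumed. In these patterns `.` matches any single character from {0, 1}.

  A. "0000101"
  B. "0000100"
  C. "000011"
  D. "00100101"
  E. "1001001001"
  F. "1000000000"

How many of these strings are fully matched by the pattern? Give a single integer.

A. "0000101" → match
B. "0000100" → match
C. "000011" → match
D. "00100101" → no match
E. "1001001001" → no match
F. "1000000000" → match
Total matched: 4

4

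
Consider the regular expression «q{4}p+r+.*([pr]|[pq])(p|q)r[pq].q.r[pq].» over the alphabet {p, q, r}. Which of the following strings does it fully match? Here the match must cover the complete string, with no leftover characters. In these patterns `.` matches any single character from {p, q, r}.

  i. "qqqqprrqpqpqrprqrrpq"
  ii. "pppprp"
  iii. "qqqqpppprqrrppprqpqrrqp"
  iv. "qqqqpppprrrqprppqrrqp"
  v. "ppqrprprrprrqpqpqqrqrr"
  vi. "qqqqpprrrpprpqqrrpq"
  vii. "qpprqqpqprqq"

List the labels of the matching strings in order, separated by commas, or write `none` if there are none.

i, iii, iv, vi

i → match
ii → no match — must start with "q"
iii → match
iv → match
v → no match — must start with "q"
vi → match
vii → no match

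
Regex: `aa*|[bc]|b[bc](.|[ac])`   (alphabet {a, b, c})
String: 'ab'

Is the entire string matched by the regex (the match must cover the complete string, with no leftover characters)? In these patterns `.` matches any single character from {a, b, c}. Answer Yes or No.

No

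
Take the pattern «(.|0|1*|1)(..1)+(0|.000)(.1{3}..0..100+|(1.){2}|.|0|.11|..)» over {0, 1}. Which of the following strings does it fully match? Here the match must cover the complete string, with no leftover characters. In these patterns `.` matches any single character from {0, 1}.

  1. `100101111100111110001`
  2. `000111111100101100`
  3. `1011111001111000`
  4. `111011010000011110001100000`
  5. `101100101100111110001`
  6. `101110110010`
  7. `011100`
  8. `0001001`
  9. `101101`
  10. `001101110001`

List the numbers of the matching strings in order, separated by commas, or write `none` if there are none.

1 → match
2 → match
3 → match
4 → match
5 → match
6 → no match
7 → match
8 → match
9 → match
10 → match

1, 2, 3, 4, 5, 7, 8, 9, 10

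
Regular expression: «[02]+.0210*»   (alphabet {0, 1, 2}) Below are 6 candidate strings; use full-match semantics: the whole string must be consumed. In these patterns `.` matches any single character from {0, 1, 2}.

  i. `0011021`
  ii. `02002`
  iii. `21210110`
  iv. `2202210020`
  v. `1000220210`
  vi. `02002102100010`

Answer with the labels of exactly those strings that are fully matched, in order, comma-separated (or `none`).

none

i → no match
ii → no match
iii → no match
iv → no match
v → no match
vi → no match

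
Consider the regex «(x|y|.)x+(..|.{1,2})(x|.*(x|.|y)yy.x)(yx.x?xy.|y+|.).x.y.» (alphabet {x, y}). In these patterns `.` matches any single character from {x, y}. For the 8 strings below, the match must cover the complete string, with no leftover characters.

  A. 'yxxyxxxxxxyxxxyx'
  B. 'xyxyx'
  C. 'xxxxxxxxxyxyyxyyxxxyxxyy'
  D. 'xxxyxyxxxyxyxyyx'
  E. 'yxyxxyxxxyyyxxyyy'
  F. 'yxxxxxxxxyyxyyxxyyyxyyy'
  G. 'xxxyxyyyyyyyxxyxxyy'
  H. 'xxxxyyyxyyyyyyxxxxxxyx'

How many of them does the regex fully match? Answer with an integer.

5

A → no match
B. 'xyxyx' → no match
C → match
D → match
E → no match
F → match
G → match
H → match
Total matched: 5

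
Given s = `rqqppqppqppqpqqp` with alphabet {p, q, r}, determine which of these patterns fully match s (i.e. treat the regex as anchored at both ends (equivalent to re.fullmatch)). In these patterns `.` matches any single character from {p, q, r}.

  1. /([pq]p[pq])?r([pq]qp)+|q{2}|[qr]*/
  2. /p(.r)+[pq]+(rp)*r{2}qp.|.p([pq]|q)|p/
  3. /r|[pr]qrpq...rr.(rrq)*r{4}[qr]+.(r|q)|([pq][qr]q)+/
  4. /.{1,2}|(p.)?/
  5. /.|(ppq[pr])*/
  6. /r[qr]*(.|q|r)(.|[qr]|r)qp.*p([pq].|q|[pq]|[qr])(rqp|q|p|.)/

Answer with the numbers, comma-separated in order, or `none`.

1, 6

1 → match
2 → no match
3 → no match
4 → no match
5 → no match
6 → match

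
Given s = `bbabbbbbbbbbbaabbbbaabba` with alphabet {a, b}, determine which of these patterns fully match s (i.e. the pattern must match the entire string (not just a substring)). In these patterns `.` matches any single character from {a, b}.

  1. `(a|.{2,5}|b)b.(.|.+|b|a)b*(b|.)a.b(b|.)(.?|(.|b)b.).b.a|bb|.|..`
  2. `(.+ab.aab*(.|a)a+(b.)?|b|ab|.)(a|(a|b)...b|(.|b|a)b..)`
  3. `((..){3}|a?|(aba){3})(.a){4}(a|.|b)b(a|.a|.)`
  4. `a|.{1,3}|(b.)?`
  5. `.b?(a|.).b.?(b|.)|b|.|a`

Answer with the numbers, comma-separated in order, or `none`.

1

1 → match
2 → no match
3 → no match
4 → no match
5 → no match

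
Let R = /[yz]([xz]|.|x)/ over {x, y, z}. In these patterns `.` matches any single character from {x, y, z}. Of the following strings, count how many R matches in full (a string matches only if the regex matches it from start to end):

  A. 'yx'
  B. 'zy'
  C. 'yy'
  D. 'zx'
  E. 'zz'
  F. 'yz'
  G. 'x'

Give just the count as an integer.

A → match
B → match
C → match
D → match
E → match
F → match
G → no match
Total matched: 6

6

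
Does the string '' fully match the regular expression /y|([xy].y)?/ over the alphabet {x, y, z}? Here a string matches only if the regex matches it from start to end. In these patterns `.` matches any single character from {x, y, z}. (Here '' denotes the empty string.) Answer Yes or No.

Yes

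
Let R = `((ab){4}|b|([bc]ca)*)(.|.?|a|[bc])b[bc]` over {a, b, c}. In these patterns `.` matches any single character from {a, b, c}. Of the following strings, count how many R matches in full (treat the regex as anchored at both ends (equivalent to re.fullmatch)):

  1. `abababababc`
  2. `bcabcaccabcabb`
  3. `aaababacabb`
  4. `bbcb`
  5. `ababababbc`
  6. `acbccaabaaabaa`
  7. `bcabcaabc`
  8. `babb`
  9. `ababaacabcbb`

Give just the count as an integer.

5

1 → match
2 → match
3 → no match
4 → no match
5 → match
6 → no match
7 → match
8 → match
9 → no match
Total matched: 5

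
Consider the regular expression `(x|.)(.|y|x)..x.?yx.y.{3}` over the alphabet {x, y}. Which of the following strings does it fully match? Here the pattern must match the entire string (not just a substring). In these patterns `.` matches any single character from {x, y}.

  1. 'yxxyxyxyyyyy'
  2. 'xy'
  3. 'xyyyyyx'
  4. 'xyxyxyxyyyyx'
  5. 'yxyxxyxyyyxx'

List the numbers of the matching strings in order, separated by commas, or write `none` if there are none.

1 → match
2 → no match
3 → no match
4 → match
5 → match

1, 4, 5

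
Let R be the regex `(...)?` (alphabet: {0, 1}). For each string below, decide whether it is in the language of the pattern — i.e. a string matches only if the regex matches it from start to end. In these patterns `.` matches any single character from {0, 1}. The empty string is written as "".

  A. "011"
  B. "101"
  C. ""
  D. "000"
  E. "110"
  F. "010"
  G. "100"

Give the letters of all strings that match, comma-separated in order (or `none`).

A → match
B → match
C → match
D → match
E → match
F → match
G → match

A, B, C, D, E, F, G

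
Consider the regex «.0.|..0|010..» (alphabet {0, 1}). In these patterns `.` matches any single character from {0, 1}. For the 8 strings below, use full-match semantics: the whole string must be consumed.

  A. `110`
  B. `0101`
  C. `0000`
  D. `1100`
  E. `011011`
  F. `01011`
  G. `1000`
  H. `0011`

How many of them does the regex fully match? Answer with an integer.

A → match
B → no match
C → no match
D → no match
E → no match
F → match
G → no match
H → no match
Total matched: 2

2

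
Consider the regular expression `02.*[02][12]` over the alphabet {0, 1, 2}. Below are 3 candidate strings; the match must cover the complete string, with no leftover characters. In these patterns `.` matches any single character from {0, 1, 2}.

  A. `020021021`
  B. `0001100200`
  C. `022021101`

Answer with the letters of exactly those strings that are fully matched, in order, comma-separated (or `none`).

A → match
B → no match — must start with `02`
C → match

A, C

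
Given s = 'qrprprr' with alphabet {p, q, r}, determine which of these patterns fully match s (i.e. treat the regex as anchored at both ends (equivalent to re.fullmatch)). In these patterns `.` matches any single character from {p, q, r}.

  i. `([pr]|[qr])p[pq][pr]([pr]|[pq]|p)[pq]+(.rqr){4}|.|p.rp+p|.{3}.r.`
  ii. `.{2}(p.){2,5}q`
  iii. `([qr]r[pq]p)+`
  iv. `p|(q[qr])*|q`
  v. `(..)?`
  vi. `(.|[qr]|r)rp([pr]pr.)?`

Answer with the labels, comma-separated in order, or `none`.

vi

i → no match
ii → no match — must end with 'q'
iii → no match — must end with 'p'
iv → no match
v → no match
vi → match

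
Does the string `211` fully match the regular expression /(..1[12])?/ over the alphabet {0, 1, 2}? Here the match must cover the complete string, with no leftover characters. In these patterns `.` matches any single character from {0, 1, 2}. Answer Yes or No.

No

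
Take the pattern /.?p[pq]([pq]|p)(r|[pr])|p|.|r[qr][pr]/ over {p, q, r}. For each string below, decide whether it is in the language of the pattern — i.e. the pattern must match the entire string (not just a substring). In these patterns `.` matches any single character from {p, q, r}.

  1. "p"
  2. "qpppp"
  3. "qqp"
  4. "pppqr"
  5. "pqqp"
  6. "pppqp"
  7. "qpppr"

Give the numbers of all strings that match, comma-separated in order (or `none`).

1, 2, 4, 5, 6, 7

1 → match
2 → match
3 → no match
4 → match
5 → match
6 → match
7 → match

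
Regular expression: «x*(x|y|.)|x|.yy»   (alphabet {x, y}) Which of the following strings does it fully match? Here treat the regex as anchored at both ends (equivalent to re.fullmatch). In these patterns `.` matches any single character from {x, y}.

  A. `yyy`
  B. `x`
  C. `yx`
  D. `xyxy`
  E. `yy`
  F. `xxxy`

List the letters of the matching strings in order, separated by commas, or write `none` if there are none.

A → match
B → match
C → no match
D → no match
E → no match
F → match

A, B, F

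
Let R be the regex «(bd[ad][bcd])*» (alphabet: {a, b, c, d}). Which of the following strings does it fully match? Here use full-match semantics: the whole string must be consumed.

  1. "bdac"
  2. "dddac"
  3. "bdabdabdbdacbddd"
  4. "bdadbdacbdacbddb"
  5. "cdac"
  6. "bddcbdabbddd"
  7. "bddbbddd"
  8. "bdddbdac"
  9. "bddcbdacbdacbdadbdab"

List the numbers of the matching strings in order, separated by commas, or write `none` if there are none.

1, 4, 6, 7, 8, 9

1 → match
2 → no match
3 → no match
4 → match
5 → no match
6 → match
7 → match
8 → match
9 → match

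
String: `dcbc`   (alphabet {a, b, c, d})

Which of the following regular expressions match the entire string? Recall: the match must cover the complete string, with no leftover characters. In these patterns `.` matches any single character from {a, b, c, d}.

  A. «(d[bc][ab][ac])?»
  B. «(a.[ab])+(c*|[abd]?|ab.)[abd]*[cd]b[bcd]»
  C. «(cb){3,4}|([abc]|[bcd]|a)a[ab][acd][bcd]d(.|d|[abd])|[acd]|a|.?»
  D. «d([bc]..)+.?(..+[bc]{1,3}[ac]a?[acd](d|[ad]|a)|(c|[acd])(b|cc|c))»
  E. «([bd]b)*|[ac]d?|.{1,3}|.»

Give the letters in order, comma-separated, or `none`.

A → match
B → no match — must start with `a`
C → no match
D → no match
E → no match

A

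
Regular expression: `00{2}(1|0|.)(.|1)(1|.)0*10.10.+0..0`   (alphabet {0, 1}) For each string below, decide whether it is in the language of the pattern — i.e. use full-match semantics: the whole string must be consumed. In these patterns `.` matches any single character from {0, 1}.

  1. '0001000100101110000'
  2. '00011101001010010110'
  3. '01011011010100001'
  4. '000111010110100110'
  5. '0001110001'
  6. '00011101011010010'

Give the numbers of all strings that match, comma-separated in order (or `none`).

1, 2, 4, 6

1 → match
2 → match
3 → no match — must start with '00'
4 → match
5 → no match — must end with '0'
6 → match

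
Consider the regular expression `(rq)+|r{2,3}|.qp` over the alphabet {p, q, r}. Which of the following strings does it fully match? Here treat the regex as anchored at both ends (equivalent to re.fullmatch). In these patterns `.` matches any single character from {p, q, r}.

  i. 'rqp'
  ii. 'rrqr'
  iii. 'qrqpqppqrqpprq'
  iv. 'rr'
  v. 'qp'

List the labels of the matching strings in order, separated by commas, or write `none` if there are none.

i → match
ii → no match
iii → no match
iv → match
v → no match

i, iv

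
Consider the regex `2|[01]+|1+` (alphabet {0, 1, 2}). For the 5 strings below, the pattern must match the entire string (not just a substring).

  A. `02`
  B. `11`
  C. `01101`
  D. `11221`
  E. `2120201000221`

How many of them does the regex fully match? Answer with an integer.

2

A → no match
B → match
C → match
D → no match
E → no match
Total matched: 2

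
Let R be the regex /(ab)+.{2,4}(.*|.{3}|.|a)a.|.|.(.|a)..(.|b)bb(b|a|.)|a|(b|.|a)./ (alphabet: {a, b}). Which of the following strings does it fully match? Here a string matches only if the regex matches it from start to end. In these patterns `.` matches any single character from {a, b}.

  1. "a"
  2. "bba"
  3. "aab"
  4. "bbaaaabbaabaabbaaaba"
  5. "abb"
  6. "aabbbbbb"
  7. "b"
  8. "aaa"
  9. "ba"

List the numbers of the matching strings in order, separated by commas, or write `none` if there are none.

1, 6, 7, 9

1. "a" → match
2. "bba" → no match
3. "aab" → no match
4 → no match
5. "abb" → no match
6. "aabbbbbb" → match
7. "b" → match
8. "aaa" → no match
9. "ba" → match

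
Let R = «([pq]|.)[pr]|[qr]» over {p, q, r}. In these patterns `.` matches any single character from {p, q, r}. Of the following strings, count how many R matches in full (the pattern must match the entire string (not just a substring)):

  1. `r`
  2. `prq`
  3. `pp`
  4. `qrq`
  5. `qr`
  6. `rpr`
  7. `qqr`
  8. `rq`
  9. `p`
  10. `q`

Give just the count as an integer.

4

1 → match
2 → no match
3 → match
4 → no match
5 → match
6 → no match
7 → no match
8 → no match
9 → no match
10 → match
Total matched: 4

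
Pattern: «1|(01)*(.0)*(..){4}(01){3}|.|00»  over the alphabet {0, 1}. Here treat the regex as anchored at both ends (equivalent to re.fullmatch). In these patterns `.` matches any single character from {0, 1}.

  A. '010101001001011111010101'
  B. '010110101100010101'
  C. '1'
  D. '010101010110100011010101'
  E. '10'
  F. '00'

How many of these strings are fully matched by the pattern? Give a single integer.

A → match
B → match
C. '1' → match
D → match
E. '10' → no match
F. '00' → match
Total matched: 5

5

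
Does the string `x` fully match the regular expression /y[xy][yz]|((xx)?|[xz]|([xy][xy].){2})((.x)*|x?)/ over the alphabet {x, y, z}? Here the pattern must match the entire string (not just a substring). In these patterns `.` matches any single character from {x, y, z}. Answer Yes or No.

Yes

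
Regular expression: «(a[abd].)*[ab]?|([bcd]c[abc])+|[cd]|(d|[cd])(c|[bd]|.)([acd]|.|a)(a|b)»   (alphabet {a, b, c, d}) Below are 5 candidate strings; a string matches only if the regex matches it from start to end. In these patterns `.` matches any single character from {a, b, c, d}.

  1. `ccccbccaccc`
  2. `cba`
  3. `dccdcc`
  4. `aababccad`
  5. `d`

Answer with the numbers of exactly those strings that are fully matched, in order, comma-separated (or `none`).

3, 5

1 → no match
2 → no match
3 → match
4 → no match
5 → match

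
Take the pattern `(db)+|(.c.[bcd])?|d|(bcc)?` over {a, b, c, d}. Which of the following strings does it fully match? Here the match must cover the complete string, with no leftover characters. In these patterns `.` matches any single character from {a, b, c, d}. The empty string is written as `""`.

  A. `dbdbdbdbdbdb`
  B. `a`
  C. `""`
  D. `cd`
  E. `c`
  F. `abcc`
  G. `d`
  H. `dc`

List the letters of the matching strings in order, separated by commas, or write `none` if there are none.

A → match
B → no match
C → match
D → no match
E → no match
F → no match
G → match
H → no match

A, C, G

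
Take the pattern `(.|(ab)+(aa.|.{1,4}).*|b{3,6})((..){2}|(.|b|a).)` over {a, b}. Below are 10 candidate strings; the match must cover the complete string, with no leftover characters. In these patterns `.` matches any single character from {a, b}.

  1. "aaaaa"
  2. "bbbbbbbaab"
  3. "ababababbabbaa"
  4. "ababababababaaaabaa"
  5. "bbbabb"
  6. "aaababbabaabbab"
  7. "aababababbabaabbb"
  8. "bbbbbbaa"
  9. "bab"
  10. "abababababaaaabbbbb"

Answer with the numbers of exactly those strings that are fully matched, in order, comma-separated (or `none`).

1 → match
2 → match
3 → match
4 → match
5 → no match
6 → no match
7 → no match
8 → match
9 → match
10 → match

1, 2, 3, 4, 8, 9, 10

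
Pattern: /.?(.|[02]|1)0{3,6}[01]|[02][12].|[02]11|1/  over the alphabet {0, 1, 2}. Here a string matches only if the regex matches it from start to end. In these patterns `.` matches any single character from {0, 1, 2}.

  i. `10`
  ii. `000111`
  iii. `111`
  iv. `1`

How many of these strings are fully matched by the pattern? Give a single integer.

1

i → no match
ii → no match
iii → no match
iv → match
Total matched: 1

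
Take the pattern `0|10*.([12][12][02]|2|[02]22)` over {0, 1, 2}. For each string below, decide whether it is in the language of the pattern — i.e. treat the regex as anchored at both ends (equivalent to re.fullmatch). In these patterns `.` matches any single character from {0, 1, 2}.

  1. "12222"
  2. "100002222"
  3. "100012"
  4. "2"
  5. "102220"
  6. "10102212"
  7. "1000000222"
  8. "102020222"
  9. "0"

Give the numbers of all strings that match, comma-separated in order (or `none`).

1. "12222" → match
2. "100002222" → match
3. "100012" → match
4. "2" → no match
5. "102220" → match
6. "10102212" → no match
7. "1000000222" → match
8. "102020222" → no match
9. "0" → match

1, 2, 3, 5, 7, 9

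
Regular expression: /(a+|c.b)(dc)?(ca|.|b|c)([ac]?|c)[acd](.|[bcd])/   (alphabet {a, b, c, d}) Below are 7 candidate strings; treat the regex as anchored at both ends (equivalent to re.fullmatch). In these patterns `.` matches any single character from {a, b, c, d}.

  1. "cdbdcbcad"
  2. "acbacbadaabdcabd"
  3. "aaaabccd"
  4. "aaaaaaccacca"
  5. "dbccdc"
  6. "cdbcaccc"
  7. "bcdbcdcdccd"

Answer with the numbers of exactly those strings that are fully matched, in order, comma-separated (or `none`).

1, 3, 6

1. "cdbdcbcad" → match
2 → no match
3. "aaaabccd" → match
4. "aaaaaaccacca" → no match
5. "dbccdc" → no match
6. "cdbcaccc" → match
7. "bcdbcdcdccd" → no match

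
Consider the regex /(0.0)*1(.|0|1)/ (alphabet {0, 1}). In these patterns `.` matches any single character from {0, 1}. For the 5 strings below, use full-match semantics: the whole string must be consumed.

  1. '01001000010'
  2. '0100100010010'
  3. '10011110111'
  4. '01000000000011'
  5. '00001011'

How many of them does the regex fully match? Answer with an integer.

1 → match
2 → no match
3 → no match
4 → match
5 → match
Total matched: 3

3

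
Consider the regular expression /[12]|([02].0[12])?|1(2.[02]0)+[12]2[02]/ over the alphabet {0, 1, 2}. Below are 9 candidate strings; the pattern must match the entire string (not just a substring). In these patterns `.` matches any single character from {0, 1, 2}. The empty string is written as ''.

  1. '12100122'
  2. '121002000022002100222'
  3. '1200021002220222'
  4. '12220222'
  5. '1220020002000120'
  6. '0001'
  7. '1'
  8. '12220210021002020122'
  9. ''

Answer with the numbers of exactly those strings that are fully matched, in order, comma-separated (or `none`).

1 → match
2 → no match
3 → match
4 → match
5 → match
6 → match
7 → match
8 → match
9 → match

1, 3, 4, 5, 6, 7, 8, 9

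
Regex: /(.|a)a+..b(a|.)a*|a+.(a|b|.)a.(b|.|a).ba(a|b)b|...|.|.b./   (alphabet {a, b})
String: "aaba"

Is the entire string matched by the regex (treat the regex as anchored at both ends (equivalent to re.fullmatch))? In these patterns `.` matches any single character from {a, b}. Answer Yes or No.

No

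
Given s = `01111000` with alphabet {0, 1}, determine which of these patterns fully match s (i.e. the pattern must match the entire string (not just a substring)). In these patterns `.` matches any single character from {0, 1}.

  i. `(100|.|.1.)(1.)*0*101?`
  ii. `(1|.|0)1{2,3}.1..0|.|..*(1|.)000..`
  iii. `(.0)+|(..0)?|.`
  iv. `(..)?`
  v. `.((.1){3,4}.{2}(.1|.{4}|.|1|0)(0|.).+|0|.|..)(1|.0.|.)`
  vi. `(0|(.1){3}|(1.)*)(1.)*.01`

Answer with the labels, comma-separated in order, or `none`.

i → no match
ii → match
iii → no match
iv → no match
v → no match
vi → no match — must end with `01`

ii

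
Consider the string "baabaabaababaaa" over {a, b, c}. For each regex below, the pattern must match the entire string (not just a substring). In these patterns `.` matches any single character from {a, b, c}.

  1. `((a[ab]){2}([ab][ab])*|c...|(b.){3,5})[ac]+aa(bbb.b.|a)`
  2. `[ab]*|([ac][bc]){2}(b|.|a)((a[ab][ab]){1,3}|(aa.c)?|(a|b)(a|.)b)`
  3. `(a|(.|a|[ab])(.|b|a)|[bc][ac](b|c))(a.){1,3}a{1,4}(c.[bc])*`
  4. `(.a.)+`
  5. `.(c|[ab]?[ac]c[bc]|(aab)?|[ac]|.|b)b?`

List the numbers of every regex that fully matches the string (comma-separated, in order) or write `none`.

1 → no match
2 → match
3 → no match
4 → match
5 → no match

2, 4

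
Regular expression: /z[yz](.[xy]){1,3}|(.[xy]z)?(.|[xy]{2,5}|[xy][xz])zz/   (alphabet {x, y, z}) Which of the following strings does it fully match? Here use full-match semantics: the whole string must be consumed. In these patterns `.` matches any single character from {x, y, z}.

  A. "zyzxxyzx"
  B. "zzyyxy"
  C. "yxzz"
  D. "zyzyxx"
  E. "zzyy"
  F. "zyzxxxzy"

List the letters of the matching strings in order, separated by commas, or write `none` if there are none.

A. "zyzxxyzx" → match
B. "zzyyxy" → match
C. "yxzz" → match
D. "zyzyxx" → match
E. "zzyy" → match
F. "zyzxxxzy" → match

A, B, C, D, E, F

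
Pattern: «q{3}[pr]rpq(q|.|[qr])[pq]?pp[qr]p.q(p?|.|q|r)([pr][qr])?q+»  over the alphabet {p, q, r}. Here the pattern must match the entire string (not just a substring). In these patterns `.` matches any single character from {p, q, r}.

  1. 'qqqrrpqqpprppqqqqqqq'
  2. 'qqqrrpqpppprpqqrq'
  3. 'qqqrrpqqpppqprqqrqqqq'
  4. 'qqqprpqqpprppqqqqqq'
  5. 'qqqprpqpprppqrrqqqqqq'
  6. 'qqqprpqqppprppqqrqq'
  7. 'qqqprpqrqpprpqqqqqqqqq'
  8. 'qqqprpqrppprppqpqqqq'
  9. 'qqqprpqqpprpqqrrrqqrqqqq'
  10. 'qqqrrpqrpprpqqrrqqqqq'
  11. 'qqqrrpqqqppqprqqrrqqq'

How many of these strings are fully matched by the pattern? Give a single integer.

1 → match
2 → match
3 → match
4 → match
5 → no match
6 → match
7 → match
8 → match
9 → no match
10 → match
11 → match
Total matched: 9

9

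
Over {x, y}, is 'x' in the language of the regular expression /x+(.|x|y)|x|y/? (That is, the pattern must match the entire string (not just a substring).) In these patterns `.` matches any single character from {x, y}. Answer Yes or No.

Yes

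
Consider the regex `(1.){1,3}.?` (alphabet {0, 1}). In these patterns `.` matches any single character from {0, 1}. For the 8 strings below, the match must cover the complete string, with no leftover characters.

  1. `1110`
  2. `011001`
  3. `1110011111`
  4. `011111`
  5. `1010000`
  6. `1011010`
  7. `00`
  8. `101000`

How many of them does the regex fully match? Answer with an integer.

1 → match
2 → no match — must start with `1`
3 → no match
4 → no match — must start with `1`
5 → no match
6 → no match
7 → no match — must start with `1`
8 → no match
Total matched: 1

1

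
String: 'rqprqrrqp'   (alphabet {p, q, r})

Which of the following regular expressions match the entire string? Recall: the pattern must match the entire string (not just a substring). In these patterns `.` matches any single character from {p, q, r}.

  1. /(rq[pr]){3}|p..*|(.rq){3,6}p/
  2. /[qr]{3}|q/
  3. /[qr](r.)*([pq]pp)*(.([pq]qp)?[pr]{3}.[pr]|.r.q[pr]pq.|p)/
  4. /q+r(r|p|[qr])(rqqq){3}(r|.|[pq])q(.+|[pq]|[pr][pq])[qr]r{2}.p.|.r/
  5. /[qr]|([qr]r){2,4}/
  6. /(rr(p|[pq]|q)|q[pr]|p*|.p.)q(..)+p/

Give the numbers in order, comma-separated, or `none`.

1 → match
2 → no match
3 → no match
4 → no match
5 → no match
6 → no match

1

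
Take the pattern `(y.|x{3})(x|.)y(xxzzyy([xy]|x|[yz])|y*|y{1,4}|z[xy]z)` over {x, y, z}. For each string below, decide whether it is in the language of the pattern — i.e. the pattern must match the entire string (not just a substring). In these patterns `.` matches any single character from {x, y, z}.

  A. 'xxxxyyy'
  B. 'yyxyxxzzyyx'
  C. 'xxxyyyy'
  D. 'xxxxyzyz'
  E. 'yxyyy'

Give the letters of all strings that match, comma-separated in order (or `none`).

A, B, C, D, E

A. 'xxxxyyy' → match
B. 'yyxyxxzzyyx' → match
C. 'xxxyyyy' → match
D. 'xxxxyzyz' → match
E. 'yxyyy' → match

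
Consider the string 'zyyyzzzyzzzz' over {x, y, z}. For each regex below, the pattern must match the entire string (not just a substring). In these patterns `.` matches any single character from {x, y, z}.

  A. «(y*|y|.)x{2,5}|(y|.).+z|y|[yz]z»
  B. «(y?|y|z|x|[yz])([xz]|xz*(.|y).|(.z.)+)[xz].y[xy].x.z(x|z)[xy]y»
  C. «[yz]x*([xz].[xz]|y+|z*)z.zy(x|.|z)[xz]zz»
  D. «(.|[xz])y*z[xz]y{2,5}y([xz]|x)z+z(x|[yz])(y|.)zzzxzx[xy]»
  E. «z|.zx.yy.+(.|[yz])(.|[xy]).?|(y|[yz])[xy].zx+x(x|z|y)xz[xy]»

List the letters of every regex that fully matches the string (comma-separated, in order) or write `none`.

A, C

A → match
B → no match — must end with 'y'
C → match
D → no match
E → no match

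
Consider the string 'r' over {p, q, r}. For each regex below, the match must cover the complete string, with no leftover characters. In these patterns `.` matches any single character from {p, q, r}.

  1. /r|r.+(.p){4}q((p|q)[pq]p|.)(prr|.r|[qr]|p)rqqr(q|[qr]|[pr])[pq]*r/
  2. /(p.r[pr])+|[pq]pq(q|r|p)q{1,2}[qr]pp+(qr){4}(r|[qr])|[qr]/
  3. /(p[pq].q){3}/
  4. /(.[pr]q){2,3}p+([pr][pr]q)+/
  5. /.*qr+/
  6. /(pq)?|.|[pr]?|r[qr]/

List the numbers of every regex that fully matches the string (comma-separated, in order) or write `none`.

1 → match
2 → match
3 → no match — must start with 'p'
4 → no match — must end with 'q'
5 → no match
6 → match

1, 2, 6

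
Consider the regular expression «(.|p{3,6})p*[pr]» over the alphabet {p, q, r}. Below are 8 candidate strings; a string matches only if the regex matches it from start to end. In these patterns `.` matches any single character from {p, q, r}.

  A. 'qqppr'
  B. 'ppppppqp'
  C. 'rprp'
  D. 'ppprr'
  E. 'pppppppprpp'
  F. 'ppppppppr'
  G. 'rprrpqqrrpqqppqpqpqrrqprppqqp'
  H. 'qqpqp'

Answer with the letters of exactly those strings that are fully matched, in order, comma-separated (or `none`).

A → no match
B → no match
C → no match
D → no match
E → no match
F → match
G → no match
H → no match

F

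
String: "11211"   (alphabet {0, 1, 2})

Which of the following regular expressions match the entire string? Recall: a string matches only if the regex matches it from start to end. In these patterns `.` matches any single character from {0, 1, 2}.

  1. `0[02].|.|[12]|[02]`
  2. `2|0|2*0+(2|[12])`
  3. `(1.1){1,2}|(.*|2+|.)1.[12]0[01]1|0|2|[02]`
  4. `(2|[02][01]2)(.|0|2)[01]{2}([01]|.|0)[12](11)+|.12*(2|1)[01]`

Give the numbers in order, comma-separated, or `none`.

1 → no match
2 → no match
3 → no match
4 → match

4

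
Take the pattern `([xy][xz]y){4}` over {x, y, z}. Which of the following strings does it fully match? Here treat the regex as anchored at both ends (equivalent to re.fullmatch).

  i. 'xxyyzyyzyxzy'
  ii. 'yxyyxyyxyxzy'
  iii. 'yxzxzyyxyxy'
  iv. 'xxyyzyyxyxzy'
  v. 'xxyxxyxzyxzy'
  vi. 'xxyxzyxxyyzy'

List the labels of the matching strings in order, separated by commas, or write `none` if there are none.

i → match
ii → match
iii → no match
iv → match
v → match
vi → match

i, ii, iv, v, vi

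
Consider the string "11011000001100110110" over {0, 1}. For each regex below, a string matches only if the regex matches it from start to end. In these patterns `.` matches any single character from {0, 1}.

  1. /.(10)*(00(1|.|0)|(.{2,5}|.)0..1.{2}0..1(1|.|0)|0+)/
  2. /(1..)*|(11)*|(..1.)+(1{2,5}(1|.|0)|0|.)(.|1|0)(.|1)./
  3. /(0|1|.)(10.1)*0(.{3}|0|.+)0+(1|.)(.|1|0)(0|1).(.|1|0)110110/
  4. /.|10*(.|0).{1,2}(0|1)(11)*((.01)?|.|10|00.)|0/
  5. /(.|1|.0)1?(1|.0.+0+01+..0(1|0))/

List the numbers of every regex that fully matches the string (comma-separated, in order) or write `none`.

1 → no match
2 → no match
3 → match
4 → no match
5 → no match

3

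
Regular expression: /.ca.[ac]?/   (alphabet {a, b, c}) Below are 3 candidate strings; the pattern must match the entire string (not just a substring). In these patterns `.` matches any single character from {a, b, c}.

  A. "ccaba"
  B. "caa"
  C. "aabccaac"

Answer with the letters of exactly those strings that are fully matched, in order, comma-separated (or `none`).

A → match
B → no match
C → no match

A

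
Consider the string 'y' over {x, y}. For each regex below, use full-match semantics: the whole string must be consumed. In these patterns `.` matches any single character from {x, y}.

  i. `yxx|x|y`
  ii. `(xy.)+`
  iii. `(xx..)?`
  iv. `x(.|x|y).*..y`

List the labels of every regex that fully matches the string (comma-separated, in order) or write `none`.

i

i → match
ii → no match — must start with 'xy'
iii → no match
iv → no match — must start with 'x'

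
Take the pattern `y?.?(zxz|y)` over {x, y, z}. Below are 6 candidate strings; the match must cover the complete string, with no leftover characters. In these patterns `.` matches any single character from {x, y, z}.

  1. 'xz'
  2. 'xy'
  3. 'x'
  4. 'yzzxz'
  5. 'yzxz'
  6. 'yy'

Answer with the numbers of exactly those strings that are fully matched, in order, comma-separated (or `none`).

1. 'xz' → no match
2. 'xy' → match
3. 'x' → no match
4. 'yzzxz' → match
5. 'yzxz' → match
6. 'yy' → match

2, 4, 5, 6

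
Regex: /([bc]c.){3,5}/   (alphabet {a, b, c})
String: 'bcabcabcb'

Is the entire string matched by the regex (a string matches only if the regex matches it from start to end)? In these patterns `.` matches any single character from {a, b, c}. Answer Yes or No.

Yes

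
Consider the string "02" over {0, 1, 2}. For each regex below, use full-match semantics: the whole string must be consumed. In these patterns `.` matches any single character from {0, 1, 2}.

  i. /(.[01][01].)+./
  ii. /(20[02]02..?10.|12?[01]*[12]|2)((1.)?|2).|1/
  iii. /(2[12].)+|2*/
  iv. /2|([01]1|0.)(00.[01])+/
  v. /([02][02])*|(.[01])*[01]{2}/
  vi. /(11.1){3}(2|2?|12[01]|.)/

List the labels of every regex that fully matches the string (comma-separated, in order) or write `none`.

i → no match
ii → no match
iii → no match
iv → no match
v → match
vi → no match — must start with "11"

v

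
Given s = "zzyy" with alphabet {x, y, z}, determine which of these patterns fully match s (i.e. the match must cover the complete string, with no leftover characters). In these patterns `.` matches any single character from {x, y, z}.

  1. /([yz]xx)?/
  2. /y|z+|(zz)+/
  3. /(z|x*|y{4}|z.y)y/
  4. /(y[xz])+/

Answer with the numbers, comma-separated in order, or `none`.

1 → no match
2 → no match
3 → match
4 → no match — must start with "y"

3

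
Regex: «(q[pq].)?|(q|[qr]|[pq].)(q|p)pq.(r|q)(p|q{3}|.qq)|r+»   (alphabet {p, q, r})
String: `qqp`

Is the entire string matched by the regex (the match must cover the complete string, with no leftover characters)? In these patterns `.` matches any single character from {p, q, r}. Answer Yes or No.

Yes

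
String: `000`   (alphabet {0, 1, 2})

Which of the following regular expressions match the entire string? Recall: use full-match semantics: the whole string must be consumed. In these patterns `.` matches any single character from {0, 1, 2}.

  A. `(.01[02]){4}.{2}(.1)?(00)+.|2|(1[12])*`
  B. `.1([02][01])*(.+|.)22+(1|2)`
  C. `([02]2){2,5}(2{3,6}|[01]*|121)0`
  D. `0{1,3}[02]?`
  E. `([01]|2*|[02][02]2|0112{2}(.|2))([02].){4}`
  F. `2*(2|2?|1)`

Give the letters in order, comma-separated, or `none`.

D

A → no match
B → no match
C → no match
D → match
E → no match
F → no match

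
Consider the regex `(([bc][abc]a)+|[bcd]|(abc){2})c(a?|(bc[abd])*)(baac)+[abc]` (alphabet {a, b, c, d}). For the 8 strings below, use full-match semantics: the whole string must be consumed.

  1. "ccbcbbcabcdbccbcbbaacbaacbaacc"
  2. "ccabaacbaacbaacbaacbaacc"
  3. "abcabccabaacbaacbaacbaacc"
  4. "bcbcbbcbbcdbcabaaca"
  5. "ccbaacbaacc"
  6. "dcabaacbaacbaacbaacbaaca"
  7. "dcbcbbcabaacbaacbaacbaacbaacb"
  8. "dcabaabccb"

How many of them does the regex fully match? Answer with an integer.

6

1 → no match
2 → match
3 → match
4 → match
5 → match
6 → match
7 → match
8 → no match
Total matched: 6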